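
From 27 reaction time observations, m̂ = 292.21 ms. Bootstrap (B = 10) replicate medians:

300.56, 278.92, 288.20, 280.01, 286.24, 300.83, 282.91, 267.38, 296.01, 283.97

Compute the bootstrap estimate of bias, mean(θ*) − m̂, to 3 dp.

bias = −5.707

mean(θ*) = (300.56 + 278.92 + 288.20 + 280.01 + 286.24 + 300.83 + 282.91 + 267.38 + 296.01 + 283.97) / 10 = 286.5030
bias = 286.5030 − 292.21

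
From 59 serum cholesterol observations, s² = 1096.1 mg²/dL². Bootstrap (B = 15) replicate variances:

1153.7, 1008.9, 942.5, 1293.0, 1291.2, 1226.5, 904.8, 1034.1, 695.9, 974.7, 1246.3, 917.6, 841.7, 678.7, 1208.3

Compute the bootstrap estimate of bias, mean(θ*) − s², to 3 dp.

bias = −68.240

mean(θ*) = (1153.7 + 1008.9 + 942.5 + 1293.0 + 1291.2 + 1226.5 + 904.8 + 1034.1 + 695.9 + 974.7 + 1246.3 + 917.6 + 841.7 + 678.7 + 1208.3) / 15 = 1027.8600
bias = 1027.8600 − 1096.1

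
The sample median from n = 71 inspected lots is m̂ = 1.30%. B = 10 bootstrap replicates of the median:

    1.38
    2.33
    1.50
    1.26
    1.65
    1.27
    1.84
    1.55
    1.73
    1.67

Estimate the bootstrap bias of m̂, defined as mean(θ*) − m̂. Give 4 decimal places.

mean(θ*) = (1.38 + 2.33 + 1.50 + 1.26 + 1.65 + 1.27 + 1.84 + 1.55 + 1.73 + 1.67) / 10 = 1.61800
bias = 1.61800 − 1.30

bias = +0.3180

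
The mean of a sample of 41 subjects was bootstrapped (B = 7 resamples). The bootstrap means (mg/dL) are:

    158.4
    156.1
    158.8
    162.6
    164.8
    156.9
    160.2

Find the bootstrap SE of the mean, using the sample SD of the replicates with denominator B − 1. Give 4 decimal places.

Bootstrap SE is the standard deviation of the 7 replicate means.
Mean of replicates: (158.4 + 156.1 + 158.8 + 162.6 + 164.8 + 156.9 + 160.2) / 7 = 1117.80000 / 7 = 159.68571
Sum of squared deviations: (−1.28571)² + (−3.58571)² + (−0.88571)² + (+2.91429)² + (+5.11429)² + (−2.78571)² + (+0.51429)² = 57.96857
Variance = 57.96857 / 6 = 9.66143
SE* = √9.66143

SE* = 3.1083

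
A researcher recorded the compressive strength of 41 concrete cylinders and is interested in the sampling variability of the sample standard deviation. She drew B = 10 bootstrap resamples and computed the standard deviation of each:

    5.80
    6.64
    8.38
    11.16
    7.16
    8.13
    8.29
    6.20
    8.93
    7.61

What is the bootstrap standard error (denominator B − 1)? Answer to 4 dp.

SE* = 1.5490

Bootstrap SE is the standard deviation of the 10 replicate standard deviations.
Mean of replicates: (5.80 + 6.64 + 8.38 + 11.16 + 7.16 + 8.13 + 8.29 + 6.20 + 8.93 + 7.61) / 10 = 78.30000 / 10 = 7.83000
Sum of squared deviations: (−2.03000)² + (−1.19000)² + (+0.55000)² + (+3.33000)² + (−0.67000)² + (+0.30000)² + (+0.46000)² + (−1.63000)² + (+1.10000)² + (−0.22000)² = 21.59420
Variance = 21.59420 / 9 = 2.39936
SE* = √2.39936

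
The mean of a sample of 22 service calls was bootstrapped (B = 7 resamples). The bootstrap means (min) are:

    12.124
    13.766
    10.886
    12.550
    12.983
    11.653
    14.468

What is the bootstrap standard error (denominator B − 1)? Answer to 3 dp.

Bootstrap SE is the standard deviation of the 7 replicate means.
Mean of replicates: (12.124 + 13.766 + 10.886 + 12.550 + 12.983 + 11.653 + 14.468) / 7 = 88.4300 / 7 = 12.6329
Sum of squared deviations: (−0.5089)² + (+1.1331)² + (−1.7469)² + (−0.0829)² + (+0.3501)² + (−0.9799)² + (+1.8351)² = 9.0518
Variance = 9.0518 / 6 = 1.5086
SE* = √1.5086

SE* = 1.228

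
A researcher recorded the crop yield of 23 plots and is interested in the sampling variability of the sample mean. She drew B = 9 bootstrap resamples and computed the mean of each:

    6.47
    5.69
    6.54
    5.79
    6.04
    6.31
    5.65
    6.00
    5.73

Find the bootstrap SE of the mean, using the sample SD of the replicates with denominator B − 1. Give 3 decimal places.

SE* = 0.343

Bootstrap SE is the standard deviation of the 9 replicate means.
Mean of replicates: (6.47 + 5.69 + 6.54 + 5.79 + 6.04 + 6.31 + 5.65 + 6.00 + 5.73) / 9 = 54.2200 / 9 = 6.0244
Sum of squared deviations: (+0.4456)² + (−0.3344)² + (+0.5156)² + (−0.2344)² + (+0.0156)² + (+0.2856)² + (−0.3744)² + (−0.0244)² + (−0.2944)² = 0.9404
Variance = 0.9404 / 8 = 0.1176
SE* = √0.1176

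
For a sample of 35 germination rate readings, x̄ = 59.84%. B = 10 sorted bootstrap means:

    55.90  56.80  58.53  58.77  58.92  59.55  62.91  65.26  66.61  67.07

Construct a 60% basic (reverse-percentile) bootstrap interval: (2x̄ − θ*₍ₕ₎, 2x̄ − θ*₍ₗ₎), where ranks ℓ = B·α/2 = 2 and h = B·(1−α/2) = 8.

Percentile endpoints at ranks 2 and 8: θ*₍2₎ = 56.80, θ*₍8₎ = 65.26.
Basic interval reflects these around x̄:
  lower = 2 × 59.84 − 65.26 = 54.42
  upper = 2 × 59.84 − 56.80 = 62.88

(54.42, 62.88)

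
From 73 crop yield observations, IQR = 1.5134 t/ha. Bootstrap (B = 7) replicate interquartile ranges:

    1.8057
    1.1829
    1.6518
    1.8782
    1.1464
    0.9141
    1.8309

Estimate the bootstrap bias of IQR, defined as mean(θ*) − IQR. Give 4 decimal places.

bias = −0.0263

mean(θ*) = (1.8057 + 1.1829 + 1.6518 + 1.8782 + 1.1464 + 0.9141 + 1.8309) / 7 = 1.48714
bias = 1.48714 − 1.5134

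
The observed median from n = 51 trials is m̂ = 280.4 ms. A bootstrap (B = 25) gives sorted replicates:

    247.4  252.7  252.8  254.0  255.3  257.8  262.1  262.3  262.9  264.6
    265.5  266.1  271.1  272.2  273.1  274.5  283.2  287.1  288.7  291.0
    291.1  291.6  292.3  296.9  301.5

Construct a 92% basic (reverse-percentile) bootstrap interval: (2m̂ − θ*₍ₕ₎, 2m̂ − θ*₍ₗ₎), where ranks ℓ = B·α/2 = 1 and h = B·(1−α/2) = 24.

(263.9, 313.4)

Percentile endpoints at ranks 1 and 24: θ*₍1₎ = 247.4, θ*₍24₎ = 296.9.
Basic interval reflects these around m̂:
  lower = 2 × 280.4 − 296.9 = 263.9
  upper = 2 × 280.4 − 247.4 = 313.4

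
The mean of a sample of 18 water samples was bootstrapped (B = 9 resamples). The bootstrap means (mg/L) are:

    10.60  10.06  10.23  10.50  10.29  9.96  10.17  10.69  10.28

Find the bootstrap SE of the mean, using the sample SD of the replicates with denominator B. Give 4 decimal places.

SE* = 0.2302

Bootstrap SE is the standard deviation of the 9 replicate means.
Mean of replicates: (10.60 + 10.06 + 10.23 + 10.50 + 10.29 + 9.96 + 10.17 + 10.69 + 10.28) / 9 = 92.78000 / 9 = 10.30889
Sum of squared deviations: (+0.29111)² + (−0.24889)² + (−0.07889)² + (+0.19111)² + (−0.01889)² + (−0.34889)² + (−0.13889)² + (+0.38111)² + (−0.02889)² = 0.47689
Variance = 0.47689 / 9 = 0.05299
SE* = √0.05299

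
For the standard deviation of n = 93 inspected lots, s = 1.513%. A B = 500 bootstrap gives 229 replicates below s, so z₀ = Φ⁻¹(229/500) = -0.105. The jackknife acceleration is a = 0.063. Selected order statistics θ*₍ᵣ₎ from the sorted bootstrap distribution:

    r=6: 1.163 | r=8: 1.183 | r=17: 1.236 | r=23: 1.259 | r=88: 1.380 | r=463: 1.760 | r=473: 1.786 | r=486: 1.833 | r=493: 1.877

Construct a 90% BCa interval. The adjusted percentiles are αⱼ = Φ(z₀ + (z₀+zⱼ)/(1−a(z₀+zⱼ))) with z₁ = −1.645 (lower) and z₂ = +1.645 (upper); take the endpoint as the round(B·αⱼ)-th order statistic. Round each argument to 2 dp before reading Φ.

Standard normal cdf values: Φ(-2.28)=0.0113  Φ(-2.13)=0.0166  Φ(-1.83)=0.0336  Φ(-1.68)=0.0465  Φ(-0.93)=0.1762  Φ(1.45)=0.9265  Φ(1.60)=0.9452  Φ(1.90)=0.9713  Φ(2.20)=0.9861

Lower: z₀ + z₁ = -0.105 + (-1.645) = -1.750; 1 − a(z₀+z₁) = 1 − (0.063)(-1.750) = 1.1102; argument = -0.105 + (-1.750)/1.1102 = -1.6812 → -1.68.
α₁ = Φ(-1.68) = 0.0465; rank = round(500 × 0.0465) = 23; θ*₍23₎ = 1.259.
Upper: z₀ + z₂ = 1.540; 1 − a(z₀+z₂) = 0.9030; argument = 1.6005 → 1.60; α₂ = 0.9452; rank = 473; θ*₍473₎ = 1.786.

(1.259, 1.786)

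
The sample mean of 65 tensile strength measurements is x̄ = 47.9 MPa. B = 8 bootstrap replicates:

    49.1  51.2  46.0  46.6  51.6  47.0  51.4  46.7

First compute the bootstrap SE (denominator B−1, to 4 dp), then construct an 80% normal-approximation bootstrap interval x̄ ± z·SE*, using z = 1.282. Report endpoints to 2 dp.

(44.81, 50.99)

Mean of replicates = 48.7000; sum of squared deviations = 40.7000; SE* = √(40.7000/7) = 2.4113
Margin = 1.282 × 2.4113 = 3.091
Interval: 47.9 ± 3.091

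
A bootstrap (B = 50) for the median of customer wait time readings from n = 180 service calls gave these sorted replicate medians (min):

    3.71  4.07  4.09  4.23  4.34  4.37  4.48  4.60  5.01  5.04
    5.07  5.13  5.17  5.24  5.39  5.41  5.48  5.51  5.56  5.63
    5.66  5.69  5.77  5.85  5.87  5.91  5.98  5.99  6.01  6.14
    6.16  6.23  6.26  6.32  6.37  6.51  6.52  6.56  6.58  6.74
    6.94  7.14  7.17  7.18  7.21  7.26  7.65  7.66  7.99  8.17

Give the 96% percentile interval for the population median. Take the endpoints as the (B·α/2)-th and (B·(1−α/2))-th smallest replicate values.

α = 0.04; lower rank = 50 × 0.020 = 1; upper rank = 50 × 0.980 = 49.
The 1st smallest replicate is 3.71; the 49th is 7.99.

(3.71, 7.99)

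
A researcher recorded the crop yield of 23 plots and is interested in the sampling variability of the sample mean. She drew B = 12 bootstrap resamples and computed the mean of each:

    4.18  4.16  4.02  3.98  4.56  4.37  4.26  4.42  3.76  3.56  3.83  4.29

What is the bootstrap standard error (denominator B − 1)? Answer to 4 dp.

Bootstrap SE is the standard deviation of the 12 replicate means.
Mean of replicates: (4.18 + 4.16 + 4.02 + 3.98 + 4.56 + 4.37 + 4.26 + 4.42 + 3.76 + 3.56 + 3.83 + 4.29) / 12 = 49.39000 / 12 = 4.11583
Sum of squared deviations: (+0.06417)² + (+0.04417)² + (−0.09583)² + (−0.13583)² + (+0.44417)² + (+0.25417)² + (+0.14417)² + (+0.30417)² + (−0.35583)² + (−0.55583)² + (−0.28583)² + (+0.17417)² = 0.95649
Variance = 0.95649 / 11 = 0.08695
SE* = √0.08695

SE* = 0.2949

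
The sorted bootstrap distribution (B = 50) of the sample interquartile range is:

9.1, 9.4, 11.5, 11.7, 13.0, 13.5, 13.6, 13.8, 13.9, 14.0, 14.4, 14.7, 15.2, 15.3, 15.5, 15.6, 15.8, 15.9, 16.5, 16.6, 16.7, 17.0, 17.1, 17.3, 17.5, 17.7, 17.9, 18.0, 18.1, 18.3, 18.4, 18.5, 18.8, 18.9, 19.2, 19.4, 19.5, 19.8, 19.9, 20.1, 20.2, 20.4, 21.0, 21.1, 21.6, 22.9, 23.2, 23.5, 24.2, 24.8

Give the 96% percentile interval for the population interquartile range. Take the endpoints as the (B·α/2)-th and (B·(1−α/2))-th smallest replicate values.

(9.1, 24.2)

α = 0.04; lower rank = 50 × 0.020 = 1; upper rank = 50 × 0.980 = 49.
The 1st smallest replicate is 9.1; the 49th is 24.2.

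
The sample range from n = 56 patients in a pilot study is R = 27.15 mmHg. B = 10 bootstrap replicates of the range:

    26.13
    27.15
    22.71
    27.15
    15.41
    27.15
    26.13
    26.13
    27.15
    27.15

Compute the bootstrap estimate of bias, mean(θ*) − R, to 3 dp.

mean(θ*) = (26.13 + 27.15 + 22.71 + 27.15 + 15.41 + 27.15 + 26.13 + 26.13 + 27.15 + 27.15) / 10 = 25.2260
bias = 25.2260 − 27.15

bias = −1.924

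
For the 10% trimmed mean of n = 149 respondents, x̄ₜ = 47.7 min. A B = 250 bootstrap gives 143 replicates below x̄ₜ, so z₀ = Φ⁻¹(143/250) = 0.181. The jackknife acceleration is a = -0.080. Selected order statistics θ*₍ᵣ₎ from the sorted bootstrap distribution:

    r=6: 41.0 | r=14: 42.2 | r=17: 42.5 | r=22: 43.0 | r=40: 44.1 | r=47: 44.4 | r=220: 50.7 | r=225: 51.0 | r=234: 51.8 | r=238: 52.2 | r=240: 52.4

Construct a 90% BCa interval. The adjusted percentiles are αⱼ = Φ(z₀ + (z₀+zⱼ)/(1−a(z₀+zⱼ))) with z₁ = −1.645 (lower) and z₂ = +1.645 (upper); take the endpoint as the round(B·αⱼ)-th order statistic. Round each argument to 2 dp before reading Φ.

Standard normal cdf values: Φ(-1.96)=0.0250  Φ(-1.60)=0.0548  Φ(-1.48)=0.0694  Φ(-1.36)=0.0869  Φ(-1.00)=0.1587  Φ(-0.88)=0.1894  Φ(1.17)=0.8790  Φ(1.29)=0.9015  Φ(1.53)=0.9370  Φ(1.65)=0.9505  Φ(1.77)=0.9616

(42.5, 52.4)

Lower: z₀ + z₁ = 0.181 + (-1.645) = -1.464; 1 − a(z₀+z₁) = 1 − (-0.080)(-1.464) = 0.8829; argument = 0.181 + (-1.464)/0.8829 = -1.4772 → -1.48.
α₁ = Φ(-1.48) = 0.0694; rank = round(250 × 0.0694) = 17; θ*₍17₎ = 42.5.
Upper: z₀ + z₂ = 1.826; 1 − a(z₀+z₂) = 1.1461; argument = 1.7743 → 1.77; α₂ = 0.9616; rank = 240; θ*₍240₎ = 52.4.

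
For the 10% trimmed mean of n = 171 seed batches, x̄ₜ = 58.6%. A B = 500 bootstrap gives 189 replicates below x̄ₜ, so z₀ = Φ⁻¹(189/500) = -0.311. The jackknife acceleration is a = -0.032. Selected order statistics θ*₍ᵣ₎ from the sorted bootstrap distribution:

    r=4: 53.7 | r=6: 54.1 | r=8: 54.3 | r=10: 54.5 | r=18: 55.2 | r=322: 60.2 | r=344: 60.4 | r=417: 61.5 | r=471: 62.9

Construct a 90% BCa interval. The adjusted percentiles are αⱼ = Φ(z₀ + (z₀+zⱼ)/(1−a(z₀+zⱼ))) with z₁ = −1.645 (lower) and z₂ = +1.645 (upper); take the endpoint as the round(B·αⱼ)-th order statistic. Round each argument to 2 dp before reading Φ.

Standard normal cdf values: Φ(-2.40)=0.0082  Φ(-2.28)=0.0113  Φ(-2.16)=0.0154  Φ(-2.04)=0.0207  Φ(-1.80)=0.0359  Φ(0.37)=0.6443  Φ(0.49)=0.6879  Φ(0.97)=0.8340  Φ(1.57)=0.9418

(53.7, 61.5)

Lower: z₀ + z₁ = -0.311 + (-1.645) = -1.956; 1 − a(z₀+z₁) = 1 − (-0.032)(-1.956) = 0.9374; argument = -0.311 + (-1.956)/0.9374 = -2.3976 → -2.40.
α₁ = Φ(-2.40) = 0.0082; rank = round(500 × 0.0082) = 4; θ*₍4₎ = 53.7.
Upper: z₀ + z₂ = 1.334; 1 − a(z₀+z₂) = 1.0427; argument = 0.9684 → 0.97; α₂ = 0.8340; rank = 417; θ*₍417₎ = 61.5.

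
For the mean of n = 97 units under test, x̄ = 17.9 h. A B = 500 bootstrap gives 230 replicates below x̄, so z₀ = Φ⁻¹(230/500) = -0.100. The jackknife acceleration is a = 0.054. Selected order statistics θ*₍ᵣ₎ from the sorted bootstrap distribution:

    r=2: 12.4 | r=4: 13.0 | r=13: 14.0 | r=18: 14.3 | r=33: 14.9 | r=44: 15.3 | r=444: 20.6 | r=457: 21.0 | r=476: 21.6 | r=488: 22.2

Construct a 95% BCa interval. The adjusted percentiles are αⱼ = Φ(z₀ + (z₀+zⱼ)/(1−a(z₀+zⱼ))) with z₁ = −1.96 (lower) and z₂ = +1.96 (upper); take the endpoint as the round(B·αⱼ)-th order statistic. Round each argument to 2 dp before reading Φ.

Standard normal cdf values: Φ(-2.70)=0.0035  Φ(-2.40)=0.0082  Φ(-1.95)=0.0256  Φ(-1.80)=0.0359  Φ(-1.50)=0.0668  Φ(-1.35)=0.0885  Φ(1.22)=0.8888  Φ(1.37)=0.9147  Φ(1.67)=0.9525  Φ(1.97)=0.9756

(14.0, 22.2)

Lower: z₀ + z₁ = -0.100 + (-1.960) = -2.060; 1 − a(z₀+z₁) = 1 − (0.054)(-2.060) = 1.1112; argument = -0.100 + (-2.060)/1.1112 = -1.9538 → -1.95.
α₁ = Φ(-1.95) = 0.0256; rank = round(500 × 0.0256) = 13; θ*₍13₎ = 14.0.
Upper: z₀ + z₂ = 1.860; 1 − a(z₀+z₂) = 0.8996; argument = 1.9677 → 1.97; α₂ = 0.9756; rank = 488; θ*₍488₎ = 22.2.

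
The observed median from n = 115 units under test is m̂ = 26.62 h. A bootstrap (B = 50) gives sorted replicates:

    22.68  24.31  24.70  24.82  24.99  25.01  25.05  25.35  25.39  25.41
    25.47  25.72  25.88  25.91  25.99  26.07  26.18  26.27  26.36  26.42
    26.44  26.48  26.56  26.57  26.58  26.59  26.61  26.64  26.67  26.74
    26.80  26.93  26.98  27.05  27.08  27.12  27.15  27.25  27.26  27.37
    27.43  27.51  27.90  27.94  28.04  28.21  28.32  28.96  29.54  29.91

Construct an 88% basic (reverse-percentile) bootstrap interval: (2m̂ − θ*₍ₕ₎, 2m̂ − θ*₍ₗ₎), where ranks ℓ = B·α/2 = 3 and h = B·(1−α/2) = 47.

Percentile endpoints at ranks 3 and 47: θ*₍3₎ = 24.70, θ*₍47₎ = 28.32.
Basic interval reflects these around m̂:
  lower = 2 × 26.62 − 28.32 = 24.92
  upper = 2 × 26.62 − 24.70 = 28.54

(24.92, 28.54)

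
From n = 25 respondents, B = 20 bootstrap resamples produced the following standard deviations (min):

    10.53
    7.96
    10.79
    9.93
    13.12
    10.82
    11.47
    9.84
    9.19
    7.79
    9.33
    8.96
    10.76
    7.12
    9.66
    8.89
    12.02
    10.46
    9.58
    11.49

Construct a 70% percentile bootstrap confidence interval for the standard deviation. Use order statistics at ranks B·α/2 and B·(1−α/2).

Sorted replicates: 7.12, 7.79, 7.96, 8.89, 8.96, 9.19, 9.33, 9.58, 9.66, 9.84, 9.93, 10.46, 10.53, 10.76, 10.79, 10.82, 11.47, 11.49, 12.02, 13.12
α = 0.30; lower rank = 20 × 0.150 = 3; upper rank = 20 × 0.850 = 17.
The 3rd smallest replicate is 7.96; the 17th is 11.47.

(7.96, 11.47)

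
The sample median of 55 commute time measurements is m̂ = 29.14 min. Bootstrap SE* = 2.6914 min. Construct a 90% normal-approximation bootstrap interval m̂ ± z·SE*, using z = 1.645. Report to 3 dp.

Margin = 1.645 × 2.6914 = 4.4274
Interval: 29.14 ± 4.4274

(24.713, 33.567)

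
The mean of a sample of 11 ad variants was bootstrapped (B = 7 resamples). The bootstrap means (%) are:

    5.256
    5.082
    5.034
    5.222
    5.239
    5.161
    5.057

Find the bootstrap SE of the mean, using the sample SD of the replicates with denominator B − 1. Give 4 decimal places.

Bootstrap SE is the standard deviation of the 7 replicate means.
Mean of replicates: (5.256 + 5.082 + 5.034 + 5.222 + 5.239 + 5.161 + 5.057) / 7 = 36.05100 / 7 = 5.15014
Sum of squared deviations: (+0.10586)² + (−0.06814)² + (−0.11614)² + (+0.07186)² + (+0.08886)² + (+0.01086)² + (−0.09314)² = 0.05119
Variance = 0.05119 / 6 = 0.00853
SE* = √0.00853

SE* = 0.0924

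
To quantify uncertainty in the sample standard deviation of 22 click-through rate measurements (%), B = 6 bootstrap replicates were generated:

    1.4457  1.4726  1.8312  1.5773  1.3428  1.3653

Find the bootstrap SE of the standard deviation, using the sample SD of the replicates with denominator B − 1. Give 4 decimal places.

Bootstrap SE is the standard deviation of the 6 replicate standard deviations.
Mean of replicates: (1.4457 + 1.4726 + 1.8312 + 1.5773 + 1.3428 + 1.3653) / 6 = 9.03490 / 6 = 1.50582
Sum of squared deviations: (−0.06012)² + (−0.03322)² + (+0.32538)² + (+0.07148)² + (−0.16302)² + (−0.14052)² = 0.16202
Variance = 0.16202 / 5 = 0.03240
SE* = √0.03240

SE* = 0.1800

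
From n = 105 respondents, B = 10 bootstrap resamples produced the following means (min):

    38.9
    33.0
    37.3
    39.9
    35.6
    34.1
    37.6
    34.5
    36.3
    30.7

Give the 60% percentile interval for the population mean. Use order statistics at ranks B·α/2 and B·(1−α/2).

Sorted replicates: 30.7, 33.0, 34.1, 34.5, 35.6, 36.3, 37.3, 37.6, 38.9, 39.9
α = 0.40; lower rank = 10 × 0.200 = 2; upper rank = 10 × 0.800 = 8.
The 2nd smallest replicate is 33.0; the 8th is 37.6.

(33.0, 37.6)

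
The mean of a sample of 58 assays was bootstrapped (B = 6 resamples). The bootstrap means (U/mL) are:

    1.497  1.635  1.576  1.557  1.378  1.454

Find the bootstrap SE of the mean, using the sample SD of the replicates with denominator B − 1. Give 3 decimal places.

SE* = 0.092

Bootstrap SE is the standard deviation of the 6 replicate means.
Mean of replicates: (1.497 + 1.635 + 1.576 + 1.557 + 1.378 + 1.454) / 6 = 9.0970 / 6 = 1.5162
Sum of squared deviations: (−0.0192)² + (+0.1188)² + (+0.0598)² + (+0.0408)² + (−0.1382)² + (−0.0622)² = 0.0427
Variance = 0.0427 / 5 = 0.0085
SE* = √0.0085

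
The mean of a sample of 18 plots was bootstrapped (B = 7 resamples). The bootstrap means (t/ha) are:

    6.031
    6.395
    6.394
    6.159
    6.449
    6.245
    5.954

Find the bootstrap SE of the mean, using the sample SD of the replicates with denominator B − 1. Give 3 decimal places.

SE* = 0.193

Bootstrap SE is the standard deviation of the 7 replicate means.
Mean of replicates: (6.031 + 6.395 + 6.394 + 6.159 + 6.449 + 6.245 + 5.954) / 7 = 43.6270 / 7 = 6.2324
Sum of squared deviations: (−0.2014)² + (+0.1626)² + (+0.1616)² + (−0.0734)² + (+0.2166)² + (+0.0126)² + (−0.2784)² = 0.2231
Variance = 0.2231 / 6 = 0.0372
SE* = √0.0372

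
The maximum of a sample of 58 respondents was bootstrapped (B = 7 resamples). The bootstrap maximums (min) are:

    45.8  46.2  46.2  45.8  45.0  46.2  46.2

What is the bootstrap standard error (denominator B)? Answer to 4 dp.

SE* = 0.4121

Bootstrap SE is the standard deviation of the 7 replicate maximums.
Mean of replicates: (45.8 + 46.2 + 46.2 + 45.8 + 45.0 + 46.2 + 46.2) / 7 = 321.40000 / 7 = 45.91429
Sum of squared deviations: (−0.11429)² + (+0.28571)² + (+0.28571)² + (−0.11429)² + (−0.91429)² + (+0.28571)² + (+0.28571)² = 1.18857
Variance = 1.18857 / 7 = 0.16980
SE* = √0.16980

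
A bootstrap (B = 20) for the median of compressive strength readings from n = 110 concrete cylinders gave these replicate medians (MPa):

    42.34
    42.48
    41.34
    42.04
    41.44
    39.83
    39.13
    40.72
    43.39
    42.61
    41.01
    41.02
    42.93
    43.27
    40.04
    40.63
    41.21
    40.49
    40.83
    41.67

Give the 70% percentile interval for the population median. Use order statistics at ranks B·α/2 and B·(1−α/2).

(40.04, 42.61)

Sorted replicates: 39.13, 39.83, 40.04, 40.49, 40.63, 40.72, 40.83, 41.01, 41.02, 41.21, 41.34, 41.44, 41.67, 42.04, 42.34, 42.48, 42.61, 42.93, 43.27, 43.39
α = 0.30; lower rank = 20 × 0.150 = 3; upper rank = 20 × 0.850 = 17.
The 3rd smallest replicate is 40.04; the 17th is 42.61.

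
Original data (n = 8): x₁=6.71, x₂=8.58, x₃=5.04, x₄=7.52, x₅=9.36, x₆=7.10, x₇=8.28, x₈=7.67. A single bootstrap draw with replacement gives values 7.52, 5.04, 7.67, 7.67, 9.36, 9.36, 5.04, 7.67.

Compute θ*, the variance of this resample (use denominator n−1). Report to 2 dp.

Mean = 7.4162; sum of squared deviations = 19.0534
s² = 19.0534 / 7 = 2.7219

θ* = 2.72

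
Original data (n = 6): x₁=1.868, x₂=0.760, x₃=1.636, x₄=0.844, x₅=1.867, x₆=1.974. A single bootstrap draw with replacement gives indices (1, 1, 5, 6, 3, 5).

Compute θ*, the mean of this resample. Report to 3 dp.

Resample values: 1.868, 1.868, 1.867, 1.974, 1.636, 1.867.
Mean = (1.868 + 1.868 + 1.867 + 1.974 + 1.636 + 1.867) / 6 = 11.0800 / 6 = 1.847

θ* = 1.847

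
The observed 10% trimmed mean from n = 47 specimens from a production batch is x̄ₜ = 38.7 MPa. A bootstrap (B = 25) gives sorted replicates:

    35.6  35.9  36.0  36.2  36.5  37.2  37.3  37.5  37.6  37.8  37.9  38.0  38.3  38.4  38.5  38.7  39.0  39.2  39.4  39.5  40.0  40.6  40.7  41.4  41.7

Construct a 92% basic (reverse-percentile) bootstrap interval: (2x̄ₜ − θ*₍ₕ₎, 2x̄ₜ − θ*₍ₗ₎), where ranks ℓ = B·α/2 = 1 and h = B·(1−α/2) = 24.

(36.0, 41.8)

Percentile endpoints at ranks 1 and 24: θ*₍1₎ = 35.6, θ*₍24₎ = 41.4.
Basic interval reflects these around x̄ₜ:
  lower = 2 × 38.7 − 41.4 = 36.0
  upper = 2 × 38.7 − 35.6 = 41.8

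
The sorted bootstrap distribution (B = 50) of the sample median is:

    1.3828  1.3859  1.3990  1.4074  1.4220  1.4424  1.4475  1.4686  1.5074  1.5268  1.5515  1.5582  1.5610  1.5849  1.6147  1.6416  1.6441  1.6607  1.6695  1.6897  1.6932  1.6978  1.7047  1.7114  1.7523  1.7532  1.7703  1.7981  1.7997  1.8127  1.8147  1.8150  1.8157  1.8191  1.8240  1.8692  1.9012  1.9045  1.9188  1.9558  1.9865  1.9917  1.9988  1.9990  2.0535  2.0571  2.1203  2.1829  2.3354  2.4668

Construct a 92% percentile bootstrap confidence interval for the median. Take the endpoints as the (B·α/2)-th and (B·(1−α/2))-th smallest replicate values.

α = 0.08; lower rank = 50 × 0.040 = 2; upper rank = 50 × 0.960 = 48.
The 2nd smallest replicate is 1.3859; the 48th is 2.1829.

(1.3859, 2.1829)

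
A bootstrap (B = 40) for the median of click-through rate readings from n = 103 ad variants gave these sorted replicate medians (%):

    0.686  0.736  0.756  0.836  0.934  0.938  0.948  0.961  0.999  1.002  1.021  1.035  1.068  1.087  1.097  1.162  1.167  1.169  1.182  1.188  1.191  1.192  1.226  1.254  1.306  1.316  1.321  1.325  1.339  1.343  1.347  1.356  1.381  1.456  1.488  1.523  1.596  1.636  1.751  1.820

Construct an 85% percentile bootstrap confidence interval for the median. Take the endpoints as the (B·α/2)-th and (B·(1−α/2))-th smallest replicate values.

(0.756, 1.596)

α = 0.15; lower rank = 40 × 0.075 = 3; upper rank = 40 × 0.925 = 37.
The 3rd smallest replicate is 0.756; the 37th is 1.596.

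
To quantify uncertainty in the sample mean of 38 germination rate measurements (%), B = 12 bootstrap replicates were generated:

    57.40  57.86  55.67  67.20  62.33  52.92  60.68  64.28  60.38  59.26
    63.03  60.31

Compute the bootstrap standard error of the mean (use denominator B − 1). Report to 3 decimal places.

Bootstrap SE is the standard deviation of the 12 replicate means.
Mean of replicates: (57.40 + 57.86 + 55.67 + 67.20 + 62.33 + 52.92 + 60.68 + 64.28 + 60.38 + 59.26 + 63.03 + 60.31) / 12 = 721.3200 / 12 = 60.1100
Sum of squared deviations: (−2.7100)² + (−2.2500)² + (−4.4400)² + (+7.0900)² + (+2.2200)² + (−7.1900)² + (+0.5700)² + (+4.1700)² + (+0.2700)² + (−0.8500)² + (+2.9200)² + (+0.2000)² = 166.0884
Variance = 166.0884 / 11 = 15.0989
SE* = √15.0989

SE* = 3.886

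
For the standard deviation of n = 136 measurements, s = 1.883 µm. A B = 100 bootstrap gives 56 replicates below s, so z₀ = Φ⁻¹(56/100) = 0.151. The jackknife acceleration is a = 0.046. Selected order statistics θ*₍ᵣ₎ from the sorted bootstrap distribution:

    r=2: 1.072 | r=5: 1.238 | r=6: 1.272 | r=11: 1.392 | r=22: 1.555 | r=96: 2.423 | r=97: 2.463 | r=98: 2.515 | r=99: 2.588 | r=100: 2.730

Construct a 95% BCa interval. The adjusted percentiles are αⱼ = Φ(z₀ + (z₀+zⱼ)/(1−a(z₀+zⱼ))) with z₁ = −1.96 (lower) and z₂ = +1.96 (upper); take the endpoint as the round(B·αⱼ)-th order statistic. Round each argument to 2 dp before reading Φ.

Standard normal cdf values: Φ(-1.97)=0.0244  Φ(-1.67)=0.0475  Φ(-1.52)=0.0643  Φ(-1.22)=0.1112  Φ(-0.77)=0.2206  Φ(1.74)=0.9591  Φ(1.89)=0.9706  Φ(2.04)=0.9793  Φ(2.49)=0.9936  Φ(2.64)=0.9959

Lower: z₀ + z₁ = 0.151 + (-1.960) = -1.809; 1 − a(z₀+z₁) = 1 − (0.046)(-1.809) = 1.0832; argument = 0.151 + (-1.809)/1.0832 = -1.5190 → -1.52.
α₁ = Φ(-1.52) = 0.0643; rank = round(100 × 0.0643) = 6; θ*₍6₎ = 1.272.
Upper: z₀ + z₂ = 2.111; 1 − a(z₀+z₂) = 0.9029; argument = 2.4890 → 2.49; α₂ = 0.9936; rank = 99; θ*₍99₎ = 2.588.

(1.272, 2.588)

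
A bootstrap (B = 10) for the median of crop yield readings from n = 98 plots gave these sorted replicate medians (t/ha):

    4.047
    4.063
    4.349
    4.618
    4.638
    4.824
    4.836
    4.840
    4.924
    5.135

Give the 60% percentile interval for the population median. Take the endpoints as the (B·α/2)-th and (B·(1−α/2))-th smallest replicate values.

α = 0.40; lower rank = 10 × 0.200 = 2; upper rank = 10 × 0.800 = 8.
The 2nd smallest replicate is 4.063; the 8th is 4.840.

(4.063, 4.840)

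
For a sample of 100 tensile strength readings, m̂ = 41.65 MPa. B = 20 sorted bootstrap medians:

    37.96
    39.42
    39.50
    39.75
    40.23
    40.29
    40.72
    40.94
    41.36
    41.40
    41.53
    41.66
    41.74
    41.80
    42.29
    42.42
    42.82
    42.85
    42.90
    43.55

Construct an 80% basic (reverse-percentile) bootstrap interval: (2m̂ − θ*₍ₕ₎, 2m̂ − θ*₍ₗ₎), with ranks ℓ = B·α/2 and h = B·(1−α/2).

(40.45, 43.88)

Percentile endpoints at ranks 2 and 18: θ*₍2₎ = 39.42, θ*₍18₎ = 42.85.
Basic interval reflects these around m̂:
  lower = 2 × 41.65 − 42.85 = 40.45
  upper = 2 × 41.65 − 39.42 = 43.88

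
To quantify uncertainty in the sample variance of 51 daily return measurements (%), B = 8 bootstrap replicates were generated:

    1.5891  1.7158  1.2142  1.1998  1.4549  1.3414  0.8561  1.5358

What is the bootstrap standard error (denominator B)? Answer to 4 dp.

Bootstrap SE is the standard deviation of the 8 replicate variances.
Mean of replicates: (1.5891 + 1.7158 + 1.2142 + 1.1998 + 1.4549 + 1.3414 + 0.8561 + 1.5358) / 8 = 10.90710 / 8 = 1.36339
Sum of squared deviations: (+0.22571)² + (+0.35241)² + (−0.14919)² + (−0.16359)² + (+0.09151)² + (−0.02199)² + (−0.50729)² + (+0.17241)² = 0.52008
Variance = 0.52008 / 8 = 0.06501
SE* = √0.06501

SE* = 0.2550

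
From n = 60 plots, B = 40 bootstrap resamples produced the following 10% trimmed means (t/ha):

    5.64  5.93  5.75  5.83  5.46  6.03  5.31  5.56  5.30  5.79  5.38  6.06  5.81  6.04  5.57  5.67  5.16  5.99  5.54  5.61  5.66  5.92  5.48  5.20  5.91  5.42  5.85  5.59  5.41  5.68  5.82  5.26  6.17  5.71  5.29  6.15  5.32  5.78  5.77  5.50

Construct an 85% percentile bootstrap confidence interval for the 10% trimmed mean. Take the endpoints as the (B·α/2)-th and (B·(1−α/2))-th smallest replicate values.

(5.26, 6.04)

Sorted replicates: 5.16, 5.20, 5.26, 5.29, 5.30, 5.31, 5.32, 5.38, 5.41, 5.42, 5.46, 5.48, 5.50, 5.54, 5.56, 5.57, 5.59, 5.61, 5.64, 5.66, 5.67, 5.68, 5.71, 5.75, 5.77, 5.78, 5.79, 5.81, 5.82, 5.83, 5.85, 5.91, 5.92, 5.93, 5.99, 6.03, 6.04, 6.06, 6.15, 6.17
α = 0.15; lower rank = 40 × 0.075 = 3; upper rank = 40 × 0.925 = 37.
The 3rd smallest replicate is 5.26; the 37th is 6.04.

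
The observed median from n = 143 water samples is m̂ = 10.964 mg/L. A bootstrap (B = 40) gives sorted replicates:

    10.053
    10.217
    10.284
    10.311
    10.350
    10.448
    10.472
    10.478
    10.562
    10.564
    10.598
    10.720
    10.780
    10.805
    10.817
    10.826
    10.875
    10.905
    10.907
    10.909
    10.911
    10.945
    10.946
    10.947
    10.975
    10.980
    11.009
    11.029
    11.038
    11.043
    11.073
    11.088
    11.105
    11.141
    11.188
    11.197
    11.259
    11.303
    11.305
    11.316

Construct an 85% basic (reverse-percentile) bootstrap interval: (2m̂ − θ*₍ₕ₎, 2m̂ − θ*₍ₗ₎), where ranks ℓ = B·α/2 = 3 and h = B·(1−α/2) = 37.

(10.669, 11.644)

Percentile endpoints at ranks 3 and 37: θ*₍3₎ = 10.284, θ*₍37₎ = 11.259.
Basic interval reflects these around m̂:
  lower = 2 × 10.964 − 11.259 = 10.669
  upper = 2 × 10.964 − 10.284 = 11.644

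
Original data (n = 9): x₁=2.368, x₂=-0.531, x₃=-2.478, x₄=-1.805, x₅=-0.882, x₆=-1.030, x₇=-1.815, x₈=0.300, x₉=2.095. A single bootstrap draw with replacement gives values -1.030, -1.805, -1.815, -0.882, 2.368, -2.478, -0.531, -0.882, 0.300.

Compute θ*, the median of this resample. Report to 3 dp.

Sorted: -2.478, -1.815, -1.805, -1.030, -0.882, -0.882, -0.531, 0.300, 2.368
Median = middle value = -0.882

θ* = -0.882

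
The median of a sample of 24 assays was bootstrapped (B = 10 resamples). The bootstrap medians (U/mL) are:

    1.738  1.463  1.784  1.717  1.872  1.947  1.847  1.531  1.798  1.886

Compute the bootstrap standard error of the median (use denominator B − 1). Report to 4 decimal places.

Bootstrap SE is the standard deviation of the 10 replicate medians.
Mean of replicates: (1.738 + 1.463 + 1.784 + 1.717 + 1.872 + 1.947 + 1.847 + 1.531 + 1.798 + 1.886) / 10 = 17.58300 / 10 = 1.75830
Sum of squared deviations: (−0.02030)² + (−0.29530)² + (+0.02570)² + (−0.04130)² + (+0.11370)² + (+0.18870)² + (+0.08870)² + (−0.22730)² + (+0.03970)² + (+0.12770)² = 0.21593
Variance = 0.21593 / 9 = 0.02399
SE* = √0.02399

SE* = 0.1549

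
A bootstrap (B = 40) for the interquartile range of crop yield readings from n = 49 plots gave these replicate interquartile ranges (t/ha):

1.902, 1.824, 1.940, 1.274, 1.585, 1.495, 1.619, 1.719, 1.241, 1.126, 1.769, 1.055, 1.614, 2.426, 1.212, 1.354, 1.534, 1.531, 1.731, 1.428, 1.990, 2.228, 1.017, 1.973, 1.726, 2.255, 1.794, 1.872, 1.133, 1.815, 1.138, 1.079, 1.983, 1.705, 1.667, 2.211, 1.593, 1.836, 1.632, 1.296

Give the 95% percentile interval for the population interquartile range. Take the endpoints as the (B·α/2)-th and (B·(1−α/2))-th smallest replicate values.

Sorted replicates: 1.017, 1.055, 1.079, 1.126, 1.133, 1.138, 1.212, 1.241, 1.274, 1.296, 1.354, 1.428, 1.495, 1.531, 1.534, 1.585, 1.593, 1.614, 1.619, 1.632, 1.667, 1.705, 1.719, 1.726, 1.731, 1.769, 1.794, 1.815, 1.824, 1.836, 1.872, 1.902, 1.940, 1.973, 1.983, 1.990, 2.211, 2.228, 2.255, 2.426
α = 0.05; lower rank = 40 × 0.025 = 1; upper rank = 40 × 0.975 = 39.
The 1st smallest replicate is 1.017; the 39th is 2.255.

(1.017, 2.255)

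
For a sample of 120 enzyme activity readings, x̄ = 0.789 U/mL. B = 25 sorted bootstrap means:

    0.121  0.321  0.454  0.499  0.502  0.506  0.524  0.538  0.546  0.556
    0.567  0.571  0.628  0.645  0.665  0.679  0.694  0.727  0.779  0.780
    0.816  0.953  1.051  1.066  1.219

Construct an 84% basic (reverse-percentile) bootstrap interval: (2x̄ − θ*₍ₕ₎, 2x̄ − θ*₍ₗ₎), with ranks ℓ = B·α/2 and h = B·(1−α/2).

(0.527, 1.257)

Percentile endpoints at ranks 2 and 23: θ*₍2₎ = 0.321, θ*₍23₎ = 1.051.
Basic interval reflects these around x̄:
  lower = 2 × 0.789 − 1.051 = 0.527
  upper = 2 × 0.789 − 0.321 = 1.257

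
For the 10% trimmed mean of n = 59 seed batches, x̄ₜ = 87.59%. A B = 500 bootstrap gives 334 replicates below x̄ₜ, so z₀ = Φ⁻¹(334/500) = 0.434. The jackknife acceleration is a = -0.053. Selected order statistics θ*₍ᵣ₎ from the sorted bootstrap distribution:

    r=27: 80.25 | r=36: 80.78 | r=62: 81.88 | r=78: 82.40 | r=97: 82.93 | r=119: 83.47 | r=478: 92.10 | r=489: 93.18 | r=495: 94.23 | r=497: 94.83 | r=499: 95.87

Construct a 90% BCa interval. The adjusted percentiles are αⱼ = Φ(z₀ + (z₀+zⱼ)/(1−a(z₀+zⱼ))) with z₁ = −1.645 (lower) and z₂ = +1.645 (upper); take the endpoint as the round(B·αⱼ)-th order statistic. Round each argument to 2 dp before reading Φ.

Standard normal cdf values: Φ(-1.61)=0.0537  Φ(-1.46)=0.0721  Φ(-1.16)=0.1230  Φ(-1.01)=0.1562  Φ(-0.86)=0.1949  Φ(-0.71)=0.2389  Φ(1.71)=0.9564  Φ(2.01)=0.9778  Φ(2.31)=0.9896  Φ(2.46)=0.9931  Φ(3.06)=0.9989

Lower: z₀ + z₁ = 0.434 + (-1.645) = -1.211; 1 − a(z₀+z₁) = 1 − (-0.053)(-1.211) = 0.9358; argument = 0.434 + (-1.211)/0.9358 = -0.8601 → -0.86.
α₁ = Φ(-0.86) = 0.1949; rank = round(500 × 0.1949) = 97; θ*₍97₎ = 82.93.
Upper: z₀ + z₂ = 2.079; 1 − a(z₀+z₂) = 1.1102; argument = 2.3067 → 2.31; α₂ = 0.9896; rank = 495; θ*₍495₎ = 94.23.

(82.93, 94.23)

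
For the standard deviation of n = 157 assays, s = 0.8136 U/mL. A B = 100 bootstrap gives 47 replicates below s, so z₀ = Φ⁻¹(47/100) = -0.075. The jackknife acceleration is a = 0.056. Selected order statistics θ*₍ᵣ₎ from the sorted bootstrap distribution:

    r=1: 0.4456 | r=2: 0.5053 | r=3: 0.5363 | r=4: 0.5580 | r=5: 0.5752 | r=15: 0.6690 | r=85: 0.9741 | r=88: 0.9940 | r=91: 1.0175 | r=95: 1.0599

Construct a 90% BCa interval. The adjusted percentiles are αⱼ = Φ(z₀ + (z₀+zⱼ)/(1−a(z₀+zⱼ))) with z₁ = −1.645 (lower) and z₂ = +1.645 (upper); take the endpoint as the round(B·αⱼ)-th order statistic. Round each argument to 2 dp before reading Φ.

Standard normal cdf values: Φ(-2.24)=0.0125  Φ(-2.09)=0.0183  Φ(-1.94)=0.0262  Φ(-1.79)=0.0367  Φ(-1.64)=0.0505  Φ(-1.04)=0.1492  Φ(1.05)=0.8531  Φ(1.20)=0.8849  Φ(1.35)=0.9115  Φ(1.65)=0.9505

(0.5752, 1.0599)

Lower: z₀ + z₁ = -0.075 + (-1.645) = -1.720; 1 − a(z₀+z₁) = 1 − (0.056)(-1.720) = 1.0963; argument = -0.075 + (-1.720)/1.0963 = -1.6439 → -1.64.
α₁ = Φ(-1.64) = 0.0505; rank = round(100 × 0.0505) = 5; θ*₍5₎ = 0.5752.
Upper: z₀ + z₂ = 1.570; 1 − a(z₀+z₂) = 0.9121; argument = 1.6463 → 1.65; α₂ = 0.9505; rank = 95; θ*₍95₎ = 1.0599.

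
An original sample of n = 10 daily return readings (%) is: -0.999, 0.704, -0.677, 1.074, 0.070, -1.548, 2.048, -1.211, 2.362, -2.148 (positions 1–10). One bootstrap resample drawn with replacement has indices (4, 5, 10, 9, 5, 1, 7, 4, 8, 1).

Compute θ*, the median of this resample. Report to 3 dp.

Resample values: 1.074, 0.070, -2.148, 2.362, 0.070, -0.999, 2.048, 1.074, -1.211, -0.999.
Sorted: -2.148, -1.211, -0.999, -0.999, 0.070, 0.070, 1.074, 1.074, 2.048, 2.362
Median = average of the two middle values = 0.070

θ* = 0.070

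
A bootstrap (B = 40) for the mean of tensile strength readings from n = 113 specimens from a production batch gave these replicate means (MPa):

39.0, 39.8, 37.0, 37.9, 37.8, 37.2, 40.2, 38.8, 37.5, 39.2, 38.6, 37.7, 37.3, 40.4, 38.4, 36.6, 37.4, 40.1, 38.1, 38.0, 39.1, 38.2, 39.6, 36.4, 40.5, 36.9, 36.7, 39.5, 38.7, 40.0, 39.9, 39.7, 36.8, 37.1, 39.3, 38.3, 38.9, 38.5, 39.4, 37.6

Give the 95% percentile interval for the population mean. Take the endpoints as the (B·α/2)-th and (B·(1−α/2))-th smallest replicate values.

(36.4, 40.4)

Sorted replicates: 36.4, 36.6, 36.7, 36.8, 36.9, 37.0, 37.1, 37.2, 37.3, 37.4, 37.5, 37.6, 37.7, 37.8, 37.9, 38.0, 38.1, 38.2, 38.3, 38.4, 38.5, 38.6, 38.7, 38.8, 38.9, 39.0, 39.1, 39.2, 39.3, 39.4, 39.5, 39.6, 39.7, 39.8, 39.9, 40.0, 40.1, 40.2, 40.4, 40.5
α = 0.05; lower rank = 40 × 0.025 = 1; upper rank = 40 × 0.975 = 39.
The 1st smallest replicate is 36.4; the 39th is 40.4.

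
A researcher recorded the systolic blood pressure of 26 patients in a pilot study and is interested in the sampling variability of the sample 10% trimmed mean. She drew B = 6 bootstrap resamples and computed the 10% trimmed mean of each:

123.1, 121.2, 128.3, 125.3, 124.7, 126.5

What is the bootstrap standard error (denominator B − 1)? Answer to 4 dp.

Bootstrap SE is the standard deviation of the 6 replicate 10% trimmed means.
Mean of replicates: (123.1 + 121.2 + 128.3 + 125.3 + 124.7 + 126.5) / 6 = 749.10000 / 6 = 124.85000
Sum of squared deviations: (−1.75000)² + (−3.65000)² + (+3.45000)² + (+0.45000)² + (−0.15000)² + (+1.65000)² = 31.23500
Variance = 31.23500 / 5 = 6.24700
SE* = √6.24700

SE* = 2.4994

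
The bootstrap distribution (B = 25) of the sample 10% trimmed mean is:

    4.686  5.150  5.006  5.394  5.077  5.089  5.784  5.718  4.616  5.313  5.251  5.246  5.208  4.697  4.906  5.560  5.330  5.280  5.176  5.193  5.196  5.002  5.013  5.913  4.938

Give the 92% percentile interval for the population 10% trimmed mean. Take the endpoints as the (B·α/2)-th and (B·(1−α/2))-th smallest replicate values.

(4.616, 5.784)

Sorted replicates: 4.616, 4.686, 4.697, 4.906, 4.938, 5.002, 5.006, 5.013, 5.077, 5.089, 5.150, 5.176, 5.193, 5.196, 5.208, 5.246, 5.251, 5.280, 5.313, 5.330, 5.394, 5.560, 5.718, 5.784, 5.913
α = 0.08; lower rank = 25 × 0.040 = 1; upper rank = 25 × 0.960 = 24.
The 1st smallest replicate is 4.616; the 24th is 5.784.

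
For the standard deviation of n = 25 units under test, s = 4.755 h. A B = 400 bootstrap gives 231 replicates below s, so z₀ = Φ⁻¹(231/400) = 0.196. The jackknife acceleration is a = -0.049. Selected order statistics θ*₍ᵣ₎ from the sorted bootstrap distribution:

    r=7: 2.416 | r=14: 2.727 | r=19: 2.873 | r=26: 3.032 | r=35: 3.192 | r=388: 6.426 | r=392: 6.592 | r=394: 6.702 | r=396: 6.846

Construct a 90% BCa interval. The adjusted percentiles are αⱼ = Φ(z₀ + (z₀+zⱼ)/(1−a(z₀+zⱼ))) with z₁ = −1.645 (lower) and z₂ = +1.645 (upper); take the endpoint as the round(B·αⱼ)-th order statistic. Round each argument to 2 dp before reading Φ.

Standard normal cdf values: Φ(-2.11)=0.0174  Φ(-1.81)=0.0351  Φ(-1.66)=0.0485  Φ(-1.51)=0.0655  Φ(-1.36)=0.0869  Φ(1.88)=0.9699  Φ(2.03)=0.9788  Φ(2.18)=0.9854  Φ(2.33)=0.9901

Lower: z₀ + z₁ = 0.196 + (-1.645) = -1.449; 1 − a(z₀+z₁) = 1 − (-0.049)(-1.449) = 0.9290; argument = 0.196 + (-1.449)/0.9290 = -1.3637 → -1.36.
α₁ = Φ(-1.36) = 0.0869; rank = round(400 × 0.0869) = 35; θ*₍35₎ = 3.192.
Upper: z₀ + z₂ = 1.841; 1 − a(z₀+z₂) = 1.0902; argument = 1.8847 → 1.88; α₂ = 0.9699; rank = 388; θ*₍388₎ = 6.426.

(3.192, 6.426)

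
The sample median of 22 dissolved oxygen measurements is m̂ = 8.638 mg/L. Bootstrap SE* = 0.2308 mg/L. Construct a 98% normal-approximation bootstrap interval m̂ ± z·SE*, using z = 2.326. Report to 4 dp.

Margin = 2.326 × 0.2308 = 0.53684
Interval: 8.638 ± 0.53684

(8.1012, 9.1748)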